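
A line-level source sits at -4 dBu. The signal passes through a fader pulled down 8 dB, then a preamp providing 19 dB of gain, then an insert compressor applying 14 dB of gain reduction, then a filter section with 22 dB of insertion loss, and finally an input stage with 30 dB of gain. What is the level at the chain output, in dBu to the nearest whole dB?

In dB, series stages simply add:
-4 − 8 + 19 − 14 − 22 + 30 = +1 dBu.

+1 dBu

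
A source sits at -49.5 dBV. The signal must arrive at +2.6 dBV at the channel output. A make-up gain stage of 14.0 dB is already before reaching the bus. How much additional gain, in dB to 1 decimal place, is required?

38.1 dB

The required make-up gain is the shortfall in the dB sum.
G = +2.6 − (-49.5) − 14.0 = 38.1 dB.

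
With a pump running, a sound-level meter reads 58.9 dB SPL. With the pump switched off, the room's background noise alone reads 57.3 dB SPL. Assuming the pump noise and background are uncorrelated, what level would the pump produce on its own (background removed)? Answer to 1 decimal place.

Subtract intensities: L_src = 10·log₁₀(10^(L_total/10) − 10^(L_bg/10)).
L_src = 10·log₁₀(10^(58.9/10) − 10^(57.3/10)) = 10·log₁₀(239200) = 53.8 dB SPL.

53.8 dB SPL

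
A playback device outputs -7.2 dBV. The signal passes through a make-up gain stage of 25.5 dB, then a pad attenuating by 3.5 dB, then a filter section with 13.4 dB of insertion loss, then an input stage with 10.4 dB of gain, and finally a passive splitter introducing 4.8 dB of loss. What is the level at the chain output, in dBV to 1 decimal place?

+7.0 dBV

In dB, series stages simply add:
-7.2 + 25.5 − 3.5 − 13.4 + 10.4 − 4.8 = +7.0 dBV.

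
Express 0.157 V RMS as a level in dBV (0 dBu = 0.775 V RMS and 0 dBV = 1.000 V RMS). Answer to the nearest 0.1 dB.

dBV = 20·log₁₀(V / 1.000 V).
20·log₁₀(0.157/1.000) = -16.1 dBV.

-16.1 dBV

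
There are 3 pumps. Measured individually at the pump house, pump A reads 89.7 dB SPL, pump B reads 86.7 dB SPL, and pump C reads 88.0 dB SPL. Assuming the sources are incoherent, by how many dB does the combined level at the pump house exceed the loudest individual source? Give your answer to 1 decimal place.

Add the sources as powers (linear), then convert back to dB:
L_total = 10·log₁₀(10^(89.7/10) + 10^(86.7/10) + 10^(88.0/10)) = 93.08 dB SPL.
Excess over the loudest (89.7 dB): 93.08 − 89.7 = 3.4 dB.

3.4 dB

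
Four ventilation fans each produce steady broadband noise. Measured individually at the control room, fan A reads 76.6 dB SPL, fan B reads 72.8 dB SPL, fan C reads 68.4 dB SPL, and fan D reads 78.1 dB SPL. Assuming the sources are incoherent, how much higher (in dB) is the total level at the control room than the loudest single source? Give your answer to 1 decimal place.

Add the sources as powers (linear), then convert back to dB:
L_total = 10·log₁₀(10^(76.6/10) + 10^(72.8/10) + 10^(68.4/10) + 10^(78.1/10)) = 81.34 dB SPL.
Excess over the loudest (78.1 dB): 81.34 − 78.1 = 3.2 dB.

3.2 dB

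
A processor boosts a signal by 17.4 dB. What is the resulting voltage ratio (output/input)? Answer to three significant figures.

7.41

Voltage ratio = 10^(dB/20).
10^(17.4/20) = 10^(0.8700) = 7.41.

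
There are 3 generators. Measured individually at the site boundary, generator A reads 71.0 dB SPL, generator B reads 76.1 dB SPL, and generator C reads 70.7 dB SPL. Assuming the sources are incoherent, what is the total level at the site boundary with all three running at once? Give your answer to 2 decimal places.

78.13 dB SPL

Uncorrelated sources add in intensity (power), not in dB.
L_total = 10·log₁₀(10^(71.0/10) + 10^(76.1/10) + 10^(70.7/10)) = 10·log₁₀(65080000) = 78.13 dB SPL.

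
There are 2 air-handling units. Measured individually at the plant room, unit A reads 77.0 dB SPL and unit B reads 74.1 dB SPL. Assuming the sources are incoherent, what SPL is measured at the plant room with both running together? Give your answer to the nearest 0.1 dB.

78.8 dB SPL

Incoherent sources sum as intensities:
L_total = 10·log₁₀(10^(77.0/10) + 10^(74.1/10)) = 10·log₁₀(75820000) = 78.8 dB SPL.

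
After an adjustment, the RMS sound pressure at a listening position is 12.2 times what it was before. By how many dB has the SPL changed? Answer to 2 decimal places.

SPL change from a pressure ratio uses the 20·log₁₀ form:
20·log₁₀(12.2) = 21.73 dB.

21.73 dB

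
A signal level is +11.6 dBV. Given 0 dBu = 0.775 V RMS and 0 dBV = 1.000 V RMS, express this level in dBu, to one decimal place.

+13.8 dBu

The offset between the scales is 20·log₁₀(0.775/1.000) = −2.214 dB.
So dBu = +11.6 + 2.214 = +13.8 dBu.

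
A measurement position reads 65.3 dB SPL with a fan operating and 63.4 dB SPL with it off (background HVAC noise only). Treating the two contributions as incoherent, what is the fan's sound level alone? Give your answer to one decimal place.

Background correction is a power subtraction:
L_src = 10·log₁₀(10^(65.3/10) − 10^(63.4/10)) = 10·log₁₀(1201000) = 60.8 dB SPL.

60.8 dB SPL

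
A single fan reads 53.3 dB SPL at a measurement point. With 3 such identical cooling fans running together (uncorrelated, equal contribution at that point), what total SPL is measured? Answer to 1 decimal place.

58.1 dB SPL

3 equal incoherent sources raise the level by 10·log₁₀(3) = 4.77 dB.
L_total = 53.3 + 4.77 = 58.1 dB SPL.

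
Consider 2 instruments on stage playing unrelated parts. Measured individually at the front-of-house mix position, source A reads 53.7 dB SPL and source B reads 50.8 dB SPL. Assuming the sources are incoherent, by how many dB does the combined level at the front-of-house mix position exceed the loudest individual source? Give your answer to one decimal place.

1.8 dB

Incoherent sources sum as intensities:
L_total = 10·log₁₀(10^(53.7/10) + 10^(50.8/10)) = 55.50 dB SPL.
Excess over the loudest (53.7 dB): 55.50 − 53.7 = 1.8 dB.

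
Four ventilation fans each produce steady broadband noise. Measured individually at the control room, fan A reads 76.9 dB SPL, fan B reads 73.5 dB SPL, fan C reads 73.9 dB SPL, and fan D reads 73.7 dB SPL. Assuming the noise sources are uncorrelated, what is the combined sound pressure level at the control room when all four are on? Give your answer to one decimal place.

Incoherent sources sum as intensities:
L_total = 10·log₁₀(10^(76.9/10) + 10^(73.5/10) + 10^(73.9/10) + 10^(73.7/10)) = 10·log₁₀(119400000) = 80.8 dB SPL.

80.8 dB SPL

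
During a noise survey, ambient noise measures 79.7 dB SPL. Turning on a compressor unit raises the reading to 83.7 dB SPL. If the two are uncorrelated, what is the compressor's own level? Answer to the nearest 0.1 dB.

Subtract intensities: L_src = 10·log₁₀(10^(L_total/10) − 10^(L_bg/10)).
L_src = 10·log₁₀(10^(83.7/10) − 10^(79.7/10)) = 10·log₁₀(141100000) = 81.5 dB SPL.

81.5 dB SPL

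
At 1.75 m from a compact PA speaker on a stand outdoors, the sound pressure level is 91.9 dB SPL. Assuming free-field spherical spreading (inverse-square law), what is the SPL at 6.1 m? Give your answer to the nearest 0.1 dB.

Free-field point source: level drops by 20·log₁₀ of the distance ratio.
ΔL = −20·log₁₀(6.1/1.75) = -10.85 dB, so L₂ = 91.9 + (-10.85) = 81.1 dB SPL.

81.1 dB SPL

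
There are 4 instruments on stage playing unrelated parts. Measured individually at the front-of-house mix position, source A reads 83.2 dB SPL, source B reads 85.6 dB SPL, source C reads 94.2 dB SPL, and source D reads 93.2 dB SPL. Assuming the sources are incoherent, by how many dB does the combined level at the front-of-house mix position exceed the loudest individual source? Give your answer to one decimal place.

Add the sources as powers (linear), then convert back to dB:
L_total = 10·log₁₀(10^(83.2/10) + 10^(85.6/10) + 10^(94.2/10) + 10^(93.2/10)) = 97.24 dB SPL.
Excess over the loudest (94.2 dB): 97.24 − 94.2 = 3.0 dB.

3.0 dB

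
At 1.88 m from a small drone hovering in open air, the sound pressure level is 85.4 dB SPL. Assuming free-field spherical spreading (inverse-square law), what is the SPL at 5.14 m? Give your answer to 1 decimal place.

Free-field point source: level drops by 20·log₁₀ of the distance ratio.
ΔL = −20·log₁₀(5.14/1.88) = -8.74 dB, so L₂ = 85.4 + (-8.74) = 76.7 dB SPL.

76.7 dB SPL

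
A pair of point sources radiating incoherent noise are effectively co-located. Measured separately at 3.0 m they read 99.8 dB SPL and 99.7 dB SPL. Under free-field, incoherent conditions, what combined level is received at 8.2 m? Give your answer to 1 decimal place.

Combined at 3.0 m: 10·log₁₀(10^(99.8/10)+10^(99.7/10)) = 102.76 dB SPL.
Then apply −20·log₁₀(8.2/3.0) = -8.73 dB → 94.0 dB SPL.

94.0 dB SPL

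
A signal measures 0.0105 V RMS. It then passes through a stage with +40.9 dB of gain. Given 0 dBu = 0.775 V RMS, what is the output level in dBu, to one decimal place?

+3.5 dBu

Input level: 20·log₁₀(0.0105/0.775) = -37.36 dBu.
Output: -37.36 + 40.9 = +3.5 dBu.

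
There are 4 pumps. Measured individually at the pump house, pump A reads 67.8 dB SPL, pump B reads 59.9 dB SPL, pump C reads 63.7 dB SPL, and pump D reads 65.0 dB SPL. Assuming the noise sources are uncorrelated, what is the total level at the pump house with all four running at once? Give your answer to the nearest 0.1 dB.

71.0 dB SPL

Incoherent sources sum as intensities:
L_total = 10·log₁₀(10^(67.8/10) + 10^(59.9/10) + 10^(63.7/10) + 10^(65.0/10)) = 10·log₁₀(12510000) = 71.0 dB SPL.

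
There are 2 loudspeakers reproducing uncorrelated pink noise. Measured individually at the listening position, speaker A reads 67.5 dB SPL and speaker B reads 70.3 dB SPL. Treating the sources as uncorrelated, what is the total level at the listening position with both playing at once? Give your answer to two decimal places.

Uncorrelated sources add in intensity (power), not in dB.
L_total = 10·log₁₀(10^(67.5/10) + 10^(70.3/10)) = 10·log₁₀(16340000) = 72.13 dB SPL.

72.13 dB SPL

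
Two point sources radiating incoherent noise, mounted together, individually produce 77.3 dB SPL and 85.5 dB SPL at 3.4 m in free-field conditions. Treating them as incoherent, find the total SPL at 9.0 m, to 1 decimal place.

77.7 dB SPL

Combined at 3.4 m: 10·log₁₀(10^(77.3/10)+10^(85.5/10)) = 86.11 dB SPL.
Then apply −20·log₁₀(9.0/3.4) = -8.46 dB → 77.7 dB SPL.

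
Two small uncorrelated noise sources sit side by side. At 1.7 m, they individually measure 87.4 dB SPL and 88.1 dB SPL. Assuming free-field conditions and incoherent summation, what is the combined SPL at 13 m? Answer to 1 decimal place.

Combined at 1.7 m: 10·log₁₀(10^(87.4/10)+10^(88.1/10)) = 90.77 dB SPL.
Then apply −20·log₁₀(13/1.7) = -17.67 dB → 73.1 dB SPL.

73.1 dB SPL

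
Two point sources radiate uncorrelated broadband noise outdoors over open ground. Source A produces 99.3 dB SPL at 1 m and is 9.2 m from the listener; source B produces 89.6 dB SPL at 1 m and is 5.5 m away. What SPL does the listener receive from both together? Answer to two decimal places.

81.16 dB SPL

At the listener: L_A = 99.3 − 20·log₁₀(9.2) = 80.024 dB; L_B = 89.6 − 20·log₁₀(5.5) = 74.793 dB.
Combined: 10·log₁₀(10^(80.024/10)+10^(74.793/10)) = 81.16 dB SPL.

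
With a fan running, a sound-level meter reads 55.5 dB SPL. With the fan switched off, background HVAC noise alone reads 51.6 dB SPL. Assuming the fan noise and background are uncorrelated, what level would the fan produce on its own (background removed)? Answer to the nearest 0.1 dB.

53.2 dB SPL

Subtract intensities: L_src = 10·log₁₀(10^(L_total/10) − 10^(L_bg/10)).
L_src = 10·log₁₀(10^(55.5/10) − 10^(51.6/10)) = 10·log₁₀(210300) = 53.2 dB SPL.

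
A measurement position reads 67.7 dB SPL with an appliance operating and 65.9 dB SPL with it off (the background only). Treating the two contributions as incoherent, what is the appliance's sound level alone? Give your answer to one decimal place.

Subtract intensities: L_src = 10·log₁₀(10^(L_total/10) − 10^(L_bg/10)).
L_src = 10·log₁₀(10^(67.7/10) − 10^(65.9/10)) = 10·log₁₀(1998000) = 63.0 dB SPL.

63.0 dB SPL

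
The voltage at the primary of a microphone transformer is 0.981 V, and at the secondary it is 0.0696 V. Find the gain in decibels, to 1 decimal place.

-23.0 dB

For a voltage ratio, dB = 20·log₁₀(V₂/V₁).
20·log₁₀(0.0696/0.981) = 20·log₁₀(0.07095) = -23.0 dB.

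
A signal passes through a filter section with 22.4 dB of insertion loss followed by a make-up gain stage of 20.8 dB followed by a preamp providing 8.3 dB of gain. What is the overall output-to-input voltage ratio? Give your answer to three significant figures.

2.16

Net gain = (−22.4) + 20.8 + 8.3 = 6.7 dB.
Voltage ratio = 10^(6.7/20) = 2.16.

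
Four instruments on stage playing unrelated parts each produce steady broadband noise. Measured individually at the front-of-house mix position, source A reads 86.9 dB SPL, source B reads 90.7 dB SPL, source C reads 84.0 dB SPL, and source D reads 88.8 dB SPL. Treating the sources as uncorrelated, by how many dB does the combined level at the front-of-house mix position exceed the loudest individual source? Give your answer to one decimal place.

Uncorrelated sources add in intensity (power), not in dB.
L_total = 10·log₁₀(10^(86.9/10) + 10^(90.7/10) + 10^(84.0/10) + 10^(88.8/10)) = 94.27 dB SPL.
Excess over the loudest (90.7 dB): 94.27 − 90.7 = 3.6 dB.

3.6 dB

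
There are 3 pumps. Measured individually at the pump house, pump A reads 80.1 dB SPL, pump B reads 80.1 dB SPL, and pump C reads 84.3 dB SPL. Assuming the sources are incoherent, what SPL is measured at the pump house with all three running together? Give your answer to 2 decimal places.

86.76 dB SPL

Uncorrelated sources add in intensity (power), not in dB.
L_total = 10·log₁₀(10^(80.1/10) + 10^(80.1/10) + 10^(84.3/10)) = 10·log₁₀(473800000) = 86.76 dB SPL.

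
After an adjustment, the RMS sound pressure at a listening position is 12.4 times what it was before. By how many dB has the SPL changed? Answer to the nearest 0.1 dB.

SPL change from a pressure ratio uses the 20·log₁₀ form:
20·log₁₀(12.4) = 21.9 dB.

21.9 dB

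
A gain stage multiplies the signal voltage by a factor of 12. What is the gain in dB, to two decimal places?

21.58 dB

Voltage is an amplitude quantity, so gain = 20·log₁₀(V_out/V_in).
20·log₁₀(12) = 21.58 dB.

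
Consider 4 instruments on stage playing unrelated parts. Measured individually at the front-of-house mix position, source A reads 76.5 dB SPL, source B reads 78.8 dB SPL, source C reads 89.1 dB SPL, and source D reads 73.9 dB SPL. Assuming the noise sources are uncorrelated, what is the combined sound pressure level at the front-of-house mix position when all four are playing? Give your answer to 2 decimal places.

89.81 dB SPL

Add the sources as powers (linear), then convert back to dB:
L_total = 10·log₁₀(10^(76.5/10) + 10^(78.8/10) + 10^(89.1/10) + 10^(73.9/10)) = 10·log₁₀(957900000) = 89.81 dB SPL.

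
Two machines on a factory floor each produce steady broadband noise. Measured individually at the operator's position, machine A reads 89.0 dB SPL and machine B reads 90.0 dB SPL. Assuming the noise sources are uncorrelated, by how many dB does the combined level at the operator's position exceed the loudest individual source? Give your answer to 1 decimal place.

Uncorrelated sources add in intensity (power), not in dB.
L_total = 10·log₁₀(10^(89.0/10) + 10^(90.0/10)) = 92.54 dB SPL.
Excess over the loudest (90.0 dB): 92.54 − 90.0 = 2.5 dB.

2.5 dB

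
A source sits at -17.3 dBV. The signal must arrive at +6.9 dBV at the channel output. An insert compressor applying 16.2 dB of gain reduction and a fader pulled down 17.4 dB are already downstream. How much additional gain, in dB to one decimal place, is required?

The required make-up gain is the shortfall in the dB sum.
G = +6.9 − (-17.3) + 16.2 + 17.4 = 57.8 dB.

57.8 dB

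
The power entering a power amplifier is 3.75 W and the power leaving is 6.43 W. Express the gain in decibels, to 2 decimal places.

Power ratio → dB uses the 10·log₁₀ form:
10·log₁₀(6.43/3.75) = 10·log₁₀(1.715) = 2.34 dB.

2.34 dB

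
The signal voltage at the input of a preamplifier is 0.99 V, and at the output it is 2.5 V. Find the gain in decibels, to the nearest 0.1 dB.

For a voltage ratio, dB = 20·log₁₀(V₂/V₁).
20·log₁₀(2.5/0.99) = 20·log₁₀(2.525) = 8.0 dB.

8.0 dB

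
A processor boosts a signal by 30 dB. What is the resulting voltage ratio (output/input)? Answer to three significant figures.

Voltage ratio = 10^(dB/20).
10^(30/20) = 10^(1.500) = 31.6.

31.6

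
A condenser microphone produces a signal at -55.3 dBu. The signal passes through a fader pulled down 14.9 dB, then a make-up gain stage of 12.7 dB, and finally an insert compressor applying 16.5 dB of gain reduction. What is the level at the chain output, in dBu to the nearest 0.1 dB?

In dB, series stages simply add:
-55.3 − 14.9 + 12.7 − 16.5 = -74.0 dBu.

-74.0 dBu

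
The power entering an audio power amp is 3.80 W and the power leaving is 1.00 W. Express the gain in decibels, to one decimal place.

-5.8 dB

For a power ratio, dB = 10·log₁₀(P₂/P₁).
10·log₁₀(1.00/3.80) = 10·log₁₀(0.2632) = -5.8 dB.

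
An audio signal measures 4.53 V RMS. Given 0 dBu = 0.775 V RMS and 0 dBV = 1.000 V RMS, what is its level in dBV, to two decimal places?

dBV = 20·log₁₀(V / 1.000 V).
20·log₁₀(4.53/1.000) = +13.12 dBV.

+13.12 dBV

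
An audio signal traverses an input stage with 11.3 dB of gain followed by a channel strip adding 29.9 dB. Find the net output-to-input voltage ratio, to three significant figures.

115

Net gain = 11.3 + 29.9 = 41.2 dB.
Voltage ratio = 10^(41.2/20) = 115.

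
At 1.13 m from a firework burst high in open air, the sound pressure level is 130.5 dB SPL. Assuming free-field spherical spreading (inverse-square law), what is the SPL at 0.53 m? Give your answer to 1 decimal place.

137.1 dB SPL

Free-field point source: level drops by 20·log₁₀ of the distance ratio.
ΔL = −20·log₁₀(0.53/1.13) = 6.58 dB, so L₂ = 130.5 + (6.58) = 137.1 dB SPL.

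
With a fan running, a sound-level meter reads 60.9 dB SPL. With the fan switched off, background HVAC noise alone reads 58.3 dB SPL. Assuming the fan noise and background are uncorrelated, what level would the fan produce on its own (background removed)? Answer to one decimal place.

Remove the background by subtracting linear intensities:
L_src = 10·log₁₀(10^(60.9/10) − 10^(58.3/10)) = 10·log₁₀(554200) = 57.4 dB SPL.

57.4 dB SPL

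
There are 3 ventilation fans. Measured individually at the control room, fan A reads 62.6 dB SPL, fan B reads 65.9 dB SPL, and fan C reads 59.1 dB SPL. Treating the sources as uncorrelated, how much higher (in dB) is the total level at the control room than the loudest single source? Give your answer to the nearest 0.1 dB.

2.2 dB

Add the sources as powers (linear), then convert back to dB:
L_total = 10·log₁₀(10^(62.6/10) + 10^(65.9/10) + 10^(59.1/10)) = 68.14 dB SPL.
Excess over the loudest (65.9 dB): 68.14 − 65.9 = 2.2 dB.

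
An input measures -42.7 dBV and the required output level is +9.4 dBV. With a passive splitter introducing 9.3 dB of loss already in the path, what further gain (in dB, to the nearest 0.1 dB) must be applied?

61.4 dB

The required make-up gain is the shortfall in the dB sum.
G = +9.4 − (-42.7) + 9.3 = 61.4 dB.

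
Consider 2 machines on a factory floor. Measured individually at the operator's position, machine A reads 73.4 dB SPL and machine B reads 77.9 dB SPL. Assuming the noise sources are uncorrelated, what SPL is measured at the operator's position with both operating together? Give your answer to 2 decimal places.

Add the sources as powers (linear), then convert back to dB:
L_total = 10·log₁₀(10^(73.4/10) + 10^(77.9/10)) = 10·log₁₀(83540000) = 79.22 dB SPL.

79.22 dB SPL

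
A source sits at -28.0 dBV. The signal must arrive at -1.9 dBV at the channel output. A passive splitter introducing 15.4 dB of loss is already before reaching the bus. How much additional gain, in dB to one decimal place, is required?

The required make-up gain is the shortfall in the dB sum.
G = -1.9 − (-28.0) + 15.4 = 41.5 dB.

41.5 dB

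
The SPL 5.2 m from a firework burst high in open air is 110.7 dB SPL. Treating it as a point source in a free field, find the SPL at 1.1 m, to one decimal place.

Free-field point source: level drops by 20·log₁₀ of the distance ratio.
ΔL = −20·log₁₀(1.1/5.2) = 13.49 dB, so L₂ = 110.7 + (13.49) = 124.2 dB SPL.

124.2 dB SPL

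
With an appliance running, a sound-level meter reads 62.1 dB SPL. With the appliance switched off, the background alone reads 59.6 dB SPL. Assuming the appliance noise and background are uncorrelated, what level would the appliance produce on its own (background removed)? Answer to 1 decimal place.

58.5 dB SPL

Subtract intensities: L_src = 10·log₁₀(10^(L_total/10) − 10^(L_bg/10)).
L_src = 10·log₁₀(10^(62.1/10) − 10^(59.6/10)) = 10·log₁₀(709800) = 58.5 dB SPL.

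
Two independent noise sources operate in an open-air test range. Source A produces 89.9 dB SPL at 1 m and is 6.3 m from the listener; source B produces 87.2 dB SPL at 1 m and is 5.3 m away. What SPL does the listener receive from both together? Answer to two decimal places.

76.37 dB SPL

At the listener: L_A = 89.9 − 20·log₁₀(6.3) = 73.913 dB; L_B = 87.2 − 20·log₁₀(5.3) = 72.714 dB.
Combined: 10·log₁₀(10^(73.913/10)+10^(72.714/10)) = 76.37 dB SPL.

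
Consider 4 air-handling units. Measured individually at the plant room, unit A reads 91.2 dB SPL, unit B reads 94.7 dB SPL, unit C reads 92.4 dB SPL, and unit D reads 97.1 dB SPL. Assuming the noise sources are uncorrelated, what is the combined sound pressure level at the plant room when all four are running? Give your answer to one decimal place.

100.5 dB SPL

Uncorrelated sources add in intensity (power), not in dB.
L_total = 10·log₁₀(10^(91.2/10) + 10^(94.7/10) + 10^(92.4/10) + 10^(97.1/10)) = 10·log₁₀(11136000000) = 100.5 dB SPL.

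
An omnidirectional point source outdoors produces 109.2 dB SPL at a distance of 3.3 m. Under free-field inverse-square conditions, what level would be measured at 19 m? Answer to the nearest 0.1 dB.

For a point source in a free field, ΔL = −20·log₁₀(d₂/d₁).
ΔL = −20·log₁₀(19/3.3) = -15.20 dB, so L₂ = 109.2 + (-15.20) = 94.0 dB SPL.

94.0 dB SPL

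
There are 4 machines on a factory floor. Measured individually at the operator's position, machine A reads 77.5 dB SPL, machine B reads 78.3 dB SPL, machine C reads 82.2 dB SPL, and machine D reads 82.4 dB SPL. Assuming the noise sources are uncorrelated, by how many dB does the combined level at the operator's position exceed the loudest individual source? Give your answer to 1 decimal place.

4.3 dB

Add the sources as powers (linear), then convert back to dB:
L_total = 10·log₁₀(10^(77.5/10) + 10^(78.3/10) + 10^(82.2/10) + 10^(82.4/10)) = 86.66 dB SPL.
Excess over the loudest (82.4 dB): 86.66 − 82.4 = 4.3 dB.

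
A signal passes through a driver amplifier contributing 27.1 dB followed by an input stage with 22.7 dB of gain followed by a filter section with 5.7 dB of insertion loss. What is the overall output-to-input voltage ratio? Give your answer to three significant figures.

Net gain = 27.1 + 22.7 + (−5.7) = 44.1 dB.
Voltage ratio = 10^(44.1/20) = 160.

160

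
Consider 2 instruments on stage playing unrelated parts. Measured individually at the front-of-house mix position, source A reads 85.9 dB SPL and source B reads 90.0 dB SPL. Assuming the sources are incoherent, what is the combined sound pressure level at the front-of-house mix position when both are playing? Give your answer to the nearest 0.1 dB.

Uncorrelated sources add in intensity (power), not in dB.
L_total = 10·log₁₀(10^(85.9/10) + 10^(90.0/10)) = 10·log₁₀(1389000000) = 91.4 dB SPL.

91.4 dB SPL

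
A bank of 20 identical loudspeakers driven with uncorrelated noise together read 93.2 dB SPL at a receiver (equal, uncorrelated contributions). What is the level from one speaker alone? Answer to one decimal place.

20 equal incoherent sources add 10·log₁₀(20) = 13.01 dB over one source.
L_one = 93.2 − 13.01 = 80.2 dB SPL.

80.2 dB SPL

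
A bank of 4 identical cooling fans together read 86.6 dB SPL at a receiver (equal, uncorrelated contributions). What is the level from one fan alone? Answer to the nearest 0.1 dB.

4 equal incoherent sources add 10·log₁₀(4) = 6.02 dB over one source.
L_one = 86.6 − 6.02 = 80.6 dB SPL.

80.6 dB SPL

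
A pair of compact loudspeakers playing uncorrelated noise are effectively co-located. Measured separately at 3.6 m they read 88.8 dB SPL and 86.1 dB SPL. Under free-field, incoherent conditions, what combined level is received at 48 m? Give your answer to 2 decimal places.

Combined at 3.6 m: 10·log₁₀(10^(88.8/10)+10^(86.1/10)) = 90.667 dB SPL.
Then apply −20·log₁₀(48/3.6) = -22.499 dB → 68.17 dB SPL.

68.17 dB SPL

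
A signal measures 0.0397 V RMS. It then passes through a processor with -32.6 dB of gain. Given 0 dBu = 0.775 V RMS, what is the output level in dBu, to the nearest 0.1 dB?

-58.4 dBu

Input level: 20·log₁₀(0.0397/0.775) = -25.81 dBu.
Output: -25.81 − 32.6 = -58.4 dBu.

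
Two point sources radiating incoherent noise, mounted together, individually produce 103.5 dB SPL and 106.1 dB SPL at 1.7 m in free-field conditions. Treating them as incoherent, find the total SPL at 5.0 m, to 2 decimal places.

98.63 dB SPL

Combined at 1.7 m: 10·log₁₀(10^(103.5/10)+10^(106.1/10)) = 108.002 dB SPL.
Then apply −20·log₁₀(5.0/1.7) = -9.370 dB → 98.63 dB SPL.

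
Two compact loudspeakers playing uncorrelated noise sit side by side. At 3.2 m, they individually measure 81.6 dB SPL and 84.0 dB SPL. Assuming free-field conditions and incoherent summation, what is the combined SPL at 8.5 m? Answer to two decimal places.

77.49 dB SPL

Combined at 3.2 m: 10·log₁₀(10^(81.6/10)+10^(84.0/10)) = 85.974 dB SPL.
Then apply −20·log₁₀(8.5/3.2) = -8.485 dB → 77.49 dB SPL.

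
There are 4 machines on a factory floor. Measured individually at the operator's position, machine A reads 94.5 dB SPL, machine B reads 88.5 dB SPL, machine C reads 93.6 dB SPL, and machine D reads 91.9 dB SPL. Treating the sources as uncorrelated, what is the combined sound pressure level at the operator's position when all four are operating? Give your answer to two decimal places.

Incoherent sources sum as intensities:
L_total = 10·log₁₀(10^(94.5/10) + 10^(88.5/10) + 10^(93.6/10) + 10^(91.9/10)) = 10·log₁₀(7366000000) = 98.67 dB SPL.

98.67 dB SPL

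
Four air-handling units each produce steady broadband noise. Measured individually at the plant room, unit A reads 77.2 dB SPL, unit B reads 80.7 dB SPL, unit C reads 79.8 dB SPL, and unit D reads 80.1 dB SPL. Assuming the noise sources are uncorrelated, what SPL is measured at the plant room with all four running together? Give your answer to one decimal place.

85.7 dB SPL

Uncorrelated sources add in intensity (power), not in dB.
L_total = 10·log₁₀(10^(77.2/10) + 10^(80.7/10) + 10^(79.8/10) + 10^(80.1/10)) = 10·log₁₀(367800000) = 85.7 dB SPL.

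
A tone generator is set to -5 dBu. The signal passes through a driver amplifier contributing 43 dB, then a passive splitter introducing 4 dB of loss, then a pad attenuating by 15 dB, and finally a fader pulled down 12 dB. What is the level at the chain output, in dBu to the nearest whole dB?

+7 dBu

Gain stages sum in dB:
-5 + 43 − 4 − 15 − 12 = +7 dBu.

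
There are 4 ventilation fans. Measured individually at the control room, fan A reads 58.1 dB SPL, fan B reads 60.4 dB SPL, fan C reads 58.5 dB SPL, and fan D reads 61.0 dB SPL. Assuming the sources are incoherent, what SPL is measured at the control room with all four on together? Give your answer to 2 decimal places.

Uncorrelated sources add in intensity (power), not in dB.
L_total = 10·log₁₀(10^(58.1/10) + 10^(60.4/10) + 10^(58.5/10) + 10^(61.0/10)) = 10·log₁₀(3709000) = 65.69 dB SPL.

65.69 dB SPL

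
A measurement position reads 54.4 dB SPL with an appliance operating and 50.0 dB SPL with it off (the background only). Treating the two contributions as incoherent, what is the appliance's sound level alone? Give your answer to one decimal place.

52.4 dB SPL

Background correction is a power subtraction:
L_src = 10·log₁₀(10^(54.4/10) − 10^(50.0/10)) = 10·log₁₀(175400) = 52.4 dB SPL.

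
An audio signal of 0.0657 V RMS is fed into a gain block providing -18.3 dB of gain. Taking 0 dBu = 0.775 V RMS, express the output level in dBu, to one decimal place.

Input level: 20·log₁₀(0.0657/0.775) = -21.43 dBu.
Output: -21.43 − 18.3 = -39.7 dBu.

-39.7 dBu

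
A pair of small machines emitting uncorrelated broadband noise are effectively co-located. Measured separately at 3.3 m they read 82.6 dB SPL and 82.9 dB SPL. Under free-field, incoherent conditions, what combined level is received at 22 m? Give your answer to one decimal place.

Combined at 3.3 m: 10·log₁₀(10^(82.6/10)+10^(82.9/10)) = 85.76 dB SPL.
Then apply −20·log₁₀(22/3.3) = -16.48 dB → 69.3 dB SPL.

69.3 dB SPL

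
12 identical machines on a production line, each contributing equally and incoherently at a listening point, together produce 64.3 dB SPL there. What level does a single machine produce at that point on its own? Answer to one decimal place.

53.5 dB SPL

12 equal incoherent sources add 10·log₁₀(12) = 10.79 dB over one source.
L_one = 64.3 − 10.79 = 53.5 dB SPL.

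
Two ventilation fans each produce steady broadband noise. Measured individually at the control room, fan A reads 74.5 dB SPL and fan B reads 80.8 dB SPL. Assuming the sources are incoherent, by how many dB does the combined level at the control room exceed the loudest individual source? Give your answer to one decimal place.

Incoherent sources sum as intensities:
L_total = 10·log₁₀(10^(74.5/10) + 10^(80.8/10)) = 81.71 dB SPL.
Excess over the loudest (80.8 dB): 81.71 − 80.8 = 0.9 dB.

0.9 dB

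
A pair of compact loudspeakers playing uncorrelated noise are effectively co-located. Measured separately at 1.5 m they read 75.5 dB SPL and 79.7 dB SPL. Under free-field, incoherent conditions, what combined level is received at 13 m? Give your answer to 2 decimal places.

Combined at 1.5 m: 10·log₁₀(10^(75.5/10)+10^(79.7/10)) = 81.099 dB SPL.
Then apply −20·log₁₀(13/1.5) = -18.757 dB → 62.34 dB SPL.

62.34 dB SPL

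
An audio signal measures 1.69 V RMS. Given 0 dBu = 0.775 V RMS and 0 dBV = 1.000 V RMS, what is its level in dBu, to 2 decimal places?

dBu = 20·log₁₀(V / 0.775 V).
20·log₁₀(1.69/0.775) = +6.77 dBu.

+6.77 dBu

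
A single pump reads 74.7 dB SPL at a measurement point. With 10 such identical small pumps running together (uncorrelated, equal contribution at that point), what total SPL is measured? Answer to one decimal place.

10 equal incoherent sources raise the level by 10·log₁₀(10) = 10.00 dB.
L_total = 74.7 + 10.00 = 84.7 dB SPL.

84.7 dB SPL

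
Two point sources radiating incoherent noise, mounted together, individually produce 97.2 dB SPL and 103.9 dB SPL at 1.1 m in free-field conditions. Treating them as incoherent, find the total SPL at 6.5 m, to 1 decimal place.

Combined at 1.1 m: 10·log₁₀(10^(97.2/10)+10^(103.9/10)) = 104.74 dB SPL.
Then apply −20·log₁₀(6.5/1.1) = -15.43 dB → 89.3 dB SPL.

89.3 dB SPL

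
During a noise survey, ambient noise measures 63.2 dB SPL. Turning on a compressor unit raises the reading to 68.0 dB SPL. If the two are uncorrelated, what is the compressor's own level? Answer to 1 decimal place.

Background correction is a power subtraction:
L_src = 10·log₁₀(10^(68.0/10) − 10^(63.2/10)) = 10·log₁₀(4220000) = 66.3 dB SPL.

66.3 dB SPL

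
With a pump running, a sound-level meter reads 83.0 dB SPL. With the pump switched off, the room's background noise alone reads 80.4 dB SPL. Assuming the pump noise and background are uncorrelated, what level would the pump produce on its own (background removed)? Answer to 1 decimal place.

79.5 dB SPL

Remove the background by subtracting linear intensities:
L_src = 10·log₁₀(10^(83.0/10) − 10^(80.4/10)) = 10·log₁₀(89880000) = 79.5 dB SPL.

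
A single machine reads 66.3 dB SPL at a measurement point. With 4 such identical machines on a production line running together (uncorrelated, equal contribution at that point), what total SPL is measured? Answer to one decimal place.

72.3 dB SPL

4 equal incoherent sources raise the level by 10·log₁₀(4) = 6.02 dB.
L_total = 66.3 + 6.02 = 72.3 dB SPL.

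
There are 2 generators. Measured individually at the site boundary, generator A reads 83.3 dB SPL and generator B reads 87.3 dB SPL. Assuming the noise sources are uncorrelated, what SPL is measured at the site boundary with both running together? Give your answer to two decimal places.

Add the sources as powers (linear), then convert back to dB:
L_total = 10·log₁₀(10^(83.3/10) + 10^(87.3/10)) = 10·log₁₀(750800000) = 88.76 dB SPL.

88.76 dB SPL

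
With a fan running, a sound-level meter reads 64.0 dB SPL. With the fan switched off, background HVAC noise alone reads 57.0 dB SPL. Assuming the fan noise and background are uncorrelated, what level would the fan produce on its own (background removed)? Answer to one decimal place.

63.0 dB SPL

Subtract intensities: L_src = 10·log₁₀(10^(L_total/10) − 10^(L_bg/10)).
L_src = 10·log₁₀(10^(64.0/10) − 10^(57.0/10)) = 10·log₁₀(2011000) = 63.0 dB SPL.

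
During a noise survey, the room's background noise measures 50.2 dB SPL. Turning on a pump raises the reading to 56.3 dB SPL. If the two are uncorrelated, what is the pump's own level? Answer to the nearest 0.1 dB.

55.1 dB SPL

Subtract intensities: L_src = 10·log₁₀(10^(L_total/10) − 10^(L_bg/10)).
L_src = 10·log₁₀(10^(56.3/10) − 10^(50.2/10)) = 10·log₁₀(321900) = 55.1 dB SPL.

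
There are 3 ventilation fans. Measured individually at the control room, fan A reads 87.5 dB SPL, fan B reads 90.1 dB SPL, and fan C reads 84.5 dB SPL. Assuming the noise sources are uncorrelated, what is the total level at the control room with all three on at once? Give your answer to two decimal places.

Uncorrelated sources add in intensity (power), not in dB.
L_total = 10·log₁₀(10^(87.5/10) + 10^(90.1/10) + 10^(84.5/10)) = 10·log₁₀(1867000000) = 92.71 dB SPL.

92.71 dB SPL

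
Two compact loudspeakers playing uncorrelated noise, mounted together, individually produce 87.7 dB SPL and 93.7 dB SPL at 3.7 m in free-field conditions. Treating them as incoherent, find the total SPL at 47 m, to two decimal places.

Combined at 3.7 m: 10·log₁₀(10^(87.7/10)+10^(93.7/10)) = 94.673 dB SPL.
Then apply −20·log₁₀(47/3.7) = -22.078 dB → 72.60 dB SPL.

72.60 dB SPL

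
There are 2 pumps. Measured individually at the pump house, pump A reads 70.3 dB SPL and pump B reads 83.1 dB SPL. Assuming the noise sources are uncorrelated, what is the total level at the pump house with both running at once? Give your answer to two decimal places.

83.32 dB SPL

Uncorrelated sources add in intensity (power), not in dB.
L_total = 10·log₁₀(10^(70.3/10) + 10^(83.1/10)) = 10·log₁₀(214900000) = 83.32 dB SPL.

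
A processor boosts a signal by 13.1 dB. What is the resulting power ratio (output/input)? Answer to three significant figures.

20.4

Power ratio = 10^(dB/10).
10^(13.1/10) = 10^(1.310) = 20.4.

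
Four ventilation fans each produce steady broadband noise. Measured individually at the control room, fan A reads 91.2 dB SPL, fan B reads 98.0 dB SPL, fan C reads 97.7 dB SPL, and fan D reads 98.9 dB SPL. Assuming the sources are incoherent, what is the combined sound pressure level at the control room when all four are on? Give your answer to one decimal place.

Uncorrelated sources add in intensity (power), not in dB.
L_total = 10·log₁₀(10^(91.2/10) + 10^(98.0/10) + 10^(97.7/10) + 10^(98.9/10)) = 10·log₁₀(21279000000) = 103.3 dB SPL.

103.3 dB SPL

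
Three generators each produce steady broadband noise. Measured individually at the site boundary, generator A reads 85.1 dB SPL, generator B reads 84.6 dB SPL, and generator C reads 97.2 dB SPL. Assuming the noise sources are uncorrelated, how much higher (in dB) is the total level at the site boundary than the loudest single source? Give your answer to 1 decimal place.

0.5 dB

Uncorrelated sources add in intensity (power), not in dB.
L_total = 10·log₁₀(10^(85.1/10) + 10^(84.6/10) + 10^(97.2/10)) = 97.68 dB SPL.
Excess over the loudest (97.2 dB): 97.68 − 97.2 = 0.5 dB.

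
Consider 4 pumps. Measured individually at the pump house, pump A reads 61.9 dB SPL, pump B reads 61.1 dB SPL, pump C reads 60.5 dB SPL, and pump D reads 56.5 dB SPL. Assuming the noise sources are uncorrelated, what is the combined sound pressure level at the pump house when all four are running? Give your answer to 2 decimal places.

Uncorrelated sources add in intensity (power), not in dB.
L_total = 10·log₁₀(10^(61.9/10) + 10^(61.1/10) + 10^(60.5/10) + 10^(56.5/10)) = 10·log₁₀(4406000) = 66.44 dB SPL.

66.44 dB SPL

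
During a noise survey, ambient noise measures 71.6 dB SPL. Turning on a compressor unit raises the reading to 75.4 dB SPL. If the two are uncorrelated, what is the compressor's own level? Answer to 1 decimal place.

73.1 dB SPL

Background correction is a power subtraction:
L_src = 10·log₁₀(10^(75.4/10) − 10^(71.6/10)) = 10·log₁₀(20220000) = 73.1 dB SPL.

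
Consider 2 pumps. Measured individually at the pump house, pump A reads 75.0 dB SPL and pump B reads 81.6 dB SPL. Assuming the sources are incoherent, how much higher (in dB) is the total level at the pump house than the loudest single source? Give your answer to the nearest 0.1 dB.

0.9 dB

Incoherent sources sum as intensities:
L_total = 10·log₁₀(10^(75.0/10) + 10^(81.6/10)) = 82.46 dB SPL.
Excess over the loudest (81.6 dB): 82.46 − 81.6 = 0.9 dB.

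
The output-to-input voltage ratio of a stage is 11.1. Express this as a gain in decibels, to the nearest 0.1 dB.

Voltage ratio → dB uses the 20·log₁₀ form:
20·log₁₀(11.1) = 20.9 dB.

20.9 dB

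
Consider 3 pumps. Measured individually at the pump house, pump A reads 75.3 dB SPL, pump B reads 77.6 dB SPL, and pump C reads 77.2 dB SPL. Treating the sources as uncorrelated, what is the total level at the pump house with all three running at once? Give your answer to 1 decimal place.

81.6 dB SPL

Uncorrelated sources add in intensity (power), not in dB.
L_total = 10·log₁₀(10^(75.3/10) + 10^(77.6/10) + 10^(77.2/10)) = 10·log₁₀(143900000) = 81.6 dB SPL.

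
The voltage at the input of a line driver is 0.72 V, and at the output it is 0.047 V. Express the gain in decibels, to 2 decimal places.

-23.70 dB

For a voltage ratio, dB = 20·log₁₀(V₂/V₁).
20·log₁₀(0.047/0.72) = 20·log₁₀(0.06528) = -23.70 dB.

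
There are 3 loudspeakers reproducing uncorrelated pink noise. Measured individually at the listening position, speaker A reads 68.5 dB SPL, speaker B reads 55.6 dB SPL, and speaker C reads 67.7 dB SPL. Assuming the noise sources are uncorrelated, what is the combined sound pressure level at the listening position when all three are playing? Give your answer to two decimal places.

71.25 dB SPL

Add the sources as powers (linear), then convert back to dB:
L_total = 10·log₁₀(10^(68.5/10) + 10^(55.6/10) + 10^(67.7/10)) = 10·log₁₀(13330000) = 71.25 dB SPL.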